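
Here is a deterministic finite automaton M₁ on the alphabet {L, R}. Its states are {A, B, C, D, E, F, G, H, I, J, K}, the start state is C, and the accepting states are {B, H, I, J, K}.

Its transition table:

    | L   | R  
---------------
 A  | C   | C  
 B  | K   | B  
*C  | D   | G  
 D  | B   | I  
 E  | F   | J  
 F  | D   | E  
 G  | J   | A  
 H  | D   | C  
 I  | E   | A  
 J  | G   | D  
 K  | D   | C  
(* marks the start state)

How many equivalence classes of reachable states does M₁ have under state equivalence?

10

States {H} cannot be reached from the start state, so discard them.
Initial partition by acceptance: {B,I,J,K} | {A,C,D,E,F,G}.
Refine {B,I,J,K} on symbol L: members go to different blocks, giving {I,J,K} and {B}.
On input L, block {A,C,D,E,F,G} splits into {A,C,E,F} and {D} and {G}.
Split {I,J,K} by δ(·,L) → {I} and {J} and {K}.
Refine {A,C,E,F} on symbol L: members go to different blocks, giving {A,E} and {C,F}.
Refine {A,E} on symbol R: members go to different blocks, giving {A} and {E}.
Refine {C,F} on symbol R: members go to different blocks, giving {C} and {F}.
The partition is now stable with 10 blocks: {I} | {A} | {B} | {D} | {G} | {J} | {K} | {C} | {E} | {F}.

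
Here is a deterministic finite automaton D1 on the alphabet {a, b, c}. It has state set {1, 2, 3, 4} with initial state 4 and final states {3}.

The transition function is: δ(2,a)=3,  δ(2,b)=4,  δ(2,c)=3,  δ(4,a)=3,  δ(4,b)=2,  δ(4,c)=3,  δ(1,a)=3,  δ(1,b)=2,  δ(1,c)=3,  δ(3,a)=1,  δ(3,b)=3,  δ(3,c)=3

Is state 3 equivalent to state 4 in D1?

No

Every state is reachable, so we keep all 4.
Start with accepting vs non-accepting: {3} | {1,2,4}.
The partition is now stable with 2 blocks: {3} | {1,2,4}.
3 and 4 end up in different blocks, so they are distinguishable. For instance, the string 'ε' is accepted from only 3.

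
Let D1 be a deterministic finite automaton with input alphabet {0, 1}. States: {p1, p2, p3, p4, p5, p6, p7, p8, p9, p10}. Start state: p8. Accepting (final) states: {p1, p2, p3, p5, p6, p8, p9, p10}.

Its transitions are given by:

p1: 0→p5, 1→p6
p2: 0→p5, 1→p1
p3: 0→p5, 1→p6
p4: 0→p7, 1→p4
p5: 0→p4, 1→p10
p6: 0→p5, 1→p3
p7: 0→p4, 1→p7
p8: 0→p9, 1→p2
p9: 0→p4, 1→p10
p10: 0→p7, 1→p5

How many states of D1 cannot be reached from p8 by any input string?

0

Exploring from p8, all states are eventually visited, so none are unreachable.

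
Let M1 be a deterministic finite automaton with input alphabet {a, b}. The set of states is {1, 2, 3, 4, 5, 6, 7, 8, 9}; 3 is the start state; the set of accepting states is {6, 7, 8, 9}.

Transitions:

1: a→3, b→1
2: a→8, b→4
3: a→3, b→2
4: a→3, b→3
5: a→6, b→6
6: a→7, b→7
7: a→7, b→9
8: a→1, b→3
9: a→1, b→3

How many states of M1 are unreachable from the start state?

4

No path from 3 leads to 5, 6, 7, 9; the other 5 states are all reachable.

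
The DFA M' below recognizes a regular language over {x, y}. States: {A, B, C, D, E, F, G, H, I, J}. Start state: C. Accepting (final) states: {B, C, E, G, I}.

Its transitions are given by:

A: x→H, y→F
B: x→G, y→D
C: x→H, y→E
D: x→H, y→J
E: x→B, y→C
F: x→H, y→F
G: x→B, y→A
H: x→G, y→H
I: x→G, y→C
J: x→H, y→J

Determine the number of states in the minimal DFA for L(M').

States {I} cannot be reached from the start state, so discard them.
P0 = {B,C,E,G} | {A,D,F,H,J}.
Refine {B,C,E,G} on symbol x: members go to different blocks, giving {B,E,G} and {C}.
Split {B,E,G} by δ(·,y) → {B,G} and {E}.
On input x, block {A,D,F,H,J} splits into {A,D,F,J} and {H}.
The partition is now stable with 5 blocks: {B,G} | {A,D,F,J} | {C} | {E} | {H}.

5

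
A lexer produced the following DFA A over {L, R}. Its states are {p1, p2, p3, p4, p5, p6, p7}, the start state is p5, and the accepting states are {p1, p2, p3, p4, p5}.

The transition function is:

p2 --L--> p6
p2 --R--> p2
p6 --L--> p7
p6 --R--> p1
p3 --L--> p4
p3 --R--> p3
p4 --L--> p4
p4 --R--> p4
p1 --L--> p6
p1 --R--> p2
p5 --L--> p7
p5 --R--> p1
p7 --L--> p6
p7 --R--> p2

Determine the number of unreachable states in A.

2

No path from p5 leads to p3, p4; the other 5 states are all reachable.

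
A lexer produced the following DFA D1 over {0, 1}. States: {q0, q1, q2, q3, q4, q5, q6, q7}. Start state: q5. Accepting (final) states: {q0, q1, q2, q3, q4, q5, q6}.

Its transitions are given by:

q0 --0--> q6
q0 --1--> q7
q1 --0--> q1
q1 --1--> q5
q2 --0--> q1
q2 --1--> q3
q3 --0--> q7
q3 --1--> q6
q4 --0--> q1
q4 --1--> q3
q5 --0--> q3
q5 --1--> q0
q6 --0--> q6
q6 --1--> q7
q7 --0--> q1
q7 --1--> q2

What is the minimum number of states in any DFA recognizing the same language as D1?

Reachable states from the start: {q0,q1,q2,q3,q5,q6,q7}. Unreachable: {q4} — drop them.
Initial partition by acceptance: {q0,q1,q2,q3,q5,q6} | {q7}.
Split {q0,q1,q2,q3,q5,q6} by δ(·,0) → {q0,q1,q2,q5,q6} and {q3}.
On input 0, block {q0,q1,q2,q5,q6} splits into {q0,q1,q2,q6} and {q5}.
On input 1, block {q0,q1,q2,q6} splits into {q0,q6} and {q1} and {q2}.
Stable partition: {q0,q6} | {q7} | {q3} | {q5} | {q1} | {q2} — 6 equivalence classes.

6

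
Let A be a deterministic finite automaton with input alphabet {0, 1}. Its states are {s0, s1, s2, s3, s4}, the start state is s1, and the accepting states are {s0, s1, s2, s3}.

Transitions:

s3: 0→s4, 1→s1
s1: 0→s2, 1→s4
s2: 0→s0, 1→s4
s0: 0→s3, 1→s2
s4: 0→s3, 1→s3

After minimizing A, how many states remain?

5

Every state is reachable, so we keep all 5.
Initial partition by acceptance: {s0,s1,s2,s3} | {s4}.
Refine {s0,s1,s2,s3} on symbol 0: members go to different blocks, giving {s0,s1,s2} and {s3}.
Split {s0,s1,s2} by δ(·,0) → {s1,s2} and {s0}.
Refine {s1,s2} on symbol 0: members go to different blocks, giving {s1} and {s2}.
The partition is now stable with 5 blocks: {s1} | {s4} | {s3} | {s0} | {s2}.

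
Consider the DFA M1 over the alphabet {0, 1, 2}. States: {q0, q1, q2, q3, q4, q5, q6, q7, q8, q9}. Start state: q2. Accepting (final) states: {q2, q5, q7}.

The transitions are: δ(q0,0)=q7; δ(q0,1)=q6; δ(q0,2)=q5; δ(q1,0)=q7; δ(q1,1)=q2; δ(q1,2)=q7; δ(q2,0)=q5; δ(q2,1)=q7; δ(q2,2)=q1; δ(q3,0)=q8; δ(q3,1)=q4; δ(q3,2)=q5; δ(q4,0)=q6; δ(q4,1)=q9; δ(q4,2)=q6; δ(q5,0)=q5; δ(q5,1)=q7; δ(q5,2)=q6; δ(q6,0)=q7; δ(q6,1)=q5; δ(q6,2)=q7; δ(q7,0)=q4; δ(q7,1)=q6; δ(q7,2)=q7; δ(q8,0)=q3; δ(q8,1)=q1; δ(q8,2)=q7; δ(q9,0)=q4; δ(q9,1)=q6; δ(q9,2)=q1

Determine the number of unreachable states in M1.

BFS from q2 reaches {q1, q2, q4, q5, q6, q7, q9}; the 3 state(s) q0, q3, q8 are never visited.

3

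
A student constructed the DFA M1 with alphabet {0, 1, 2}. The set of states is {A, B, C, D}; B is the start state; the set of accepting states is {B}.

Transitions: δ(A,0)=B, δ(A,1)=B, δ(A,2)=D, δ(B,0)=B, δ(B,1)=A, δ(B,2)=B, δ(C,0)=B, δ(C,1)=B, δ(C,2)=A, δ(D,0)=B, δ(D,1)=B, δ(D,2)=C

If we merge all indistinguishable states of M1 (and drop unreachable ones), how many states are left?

2

All states are reachable from the start state.
Initial partition by acceptance: {B} | {A,C,D}.
Stable partition: {B} | {A,C,D} — 2 equivalence classes.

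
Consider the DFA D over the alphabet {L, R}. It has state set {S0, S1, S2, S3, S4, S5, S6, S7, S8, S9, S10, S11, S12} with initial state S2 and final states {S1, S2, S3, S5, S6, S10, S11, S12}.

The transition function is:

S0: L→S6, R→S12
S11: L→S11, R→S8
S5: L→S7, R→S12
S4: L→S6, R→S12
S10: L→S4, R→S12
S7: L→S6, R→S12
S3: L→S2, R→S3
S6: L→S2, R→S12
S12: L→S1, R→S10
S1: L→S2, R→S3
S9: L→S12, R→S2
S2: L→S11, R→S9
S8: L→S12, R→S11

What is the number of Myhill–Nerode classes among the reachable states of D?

7

Reachable states from the start: {S1,S2,S3,S4,S6,S8,S9,S10,S11,S12}. Unreachable: {S0,S5,S7} — drop them.
Initial partition by acceptance: {S1,S2,S3,S6,S10,S11,S12} | {S4,S8,S9}.
Refine {S1,S2,S3,S6,S10,S11,S12} on symbol L: members go to different blocks, giving {S1,S2,S3,S6,S11,S12} and {S10}.
Split {S1,S2,S3,S6,S11,S12} by δ(·,R) → {S1,S3,S6} and {S2,S11} and {S12}.
Refine {S1,S3,S6} on symbol R: members go to different blocks, giving {S1,S3} and {S6}.
Refine {S4,S8,S9} on symbol L: members go to different blocks, giving {S8,S9} and {S4}.
No further refinement is possible. Final partition (7 blocks): {S1,S3} | {S8,S9} | {S10} | {S2,S11} | {S12} | {S6} | {S4}.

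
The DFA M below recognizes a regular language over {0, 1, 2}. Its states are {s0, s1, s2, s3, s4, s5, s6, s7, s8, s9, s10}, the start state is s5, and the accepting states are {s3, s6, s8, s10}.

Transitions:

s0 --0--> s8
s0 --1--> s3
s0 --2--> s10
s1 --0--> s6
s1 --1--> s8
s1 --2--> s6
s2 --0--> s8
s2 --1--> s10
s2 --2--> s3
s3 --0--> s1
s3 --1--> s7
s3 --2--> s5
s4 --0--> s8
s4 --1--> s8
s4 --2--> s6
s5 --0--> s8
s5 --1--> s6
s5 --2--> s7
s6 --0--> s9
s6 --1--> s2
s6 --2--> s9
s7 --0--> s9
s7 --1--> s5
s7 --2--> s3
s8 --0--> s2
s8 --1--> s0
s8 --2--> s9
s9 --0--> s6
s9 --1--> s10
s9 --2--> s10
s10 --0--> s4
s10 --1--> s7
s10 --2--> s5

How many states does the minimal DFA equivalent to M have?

All states are reachable from the start state.
Initial partition by acceptance: {s3,s6,s8,s10} | {s0,s1,s2,s4,s5,s7,s9}.
Refine {s0,s1,s2,s4,s5,s7,s9} on symbol 0: members go to different blocks, giving {s0,s1,s2,s4,s5,s9} and {s7}.
Split {s3,s6,s8,s10} by δ(·,1) → {s3,s10} and {s6,s8}.
On input 1, block {s0,s1,s2,s4,s5,s9} splits into {s0,s2,s9} and {s1,s4,s5}.
On input 2, block {s1,s4,s5} splits into {s1,s4} and {s5}.
Stable partition: {s3,s10} | {s0,s2,s9} | {s7} | {s6,s8} | {s1,s4} | {s5} — 6 equivalence classes.

6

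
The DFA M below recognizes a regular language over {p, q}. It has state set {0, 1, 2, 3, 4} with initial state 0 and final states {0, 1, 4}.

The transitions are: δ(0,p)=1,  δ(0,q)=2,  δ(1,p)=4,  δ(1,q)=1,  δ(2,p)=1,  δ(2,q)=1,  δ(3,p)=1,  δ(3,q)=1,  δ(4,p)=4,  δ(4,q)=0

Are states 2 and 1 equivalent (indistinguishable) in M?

States {3} cannot be reached from the start state, so discard them.
P0 = {0,1,4} | {2}.
Split {0,1,4} by δ(·,q) → {1,4} and {0}.
Split {1,4} by δ(·,q) → {1} and {4}.
Stable partition: {1} | {2} | {0} | {4} — 4 equivalence classes.
2 and 1 end up in different blocks, so they are distinguishable. For instance, the string 'ε' is accepted from only 1.

No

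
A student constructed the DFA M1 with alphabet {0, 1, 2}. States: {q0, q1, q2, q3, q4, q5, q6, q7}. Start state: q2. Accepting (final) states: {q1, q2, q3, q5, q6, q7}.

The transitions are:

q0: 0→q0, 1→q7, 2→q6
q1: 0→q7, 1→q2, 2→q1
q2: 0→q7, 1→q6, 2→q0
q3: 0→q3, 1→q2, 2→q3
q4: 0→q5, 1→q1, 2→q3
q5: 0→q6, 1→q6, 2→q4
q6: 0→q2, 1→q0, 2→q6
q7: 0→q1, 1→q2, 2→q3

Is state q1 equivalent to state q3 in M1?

Reachable states from the start: {q0,q1,q2,q3,q6,q7}. Unreachable: {q4,q5} — drop them.
Initial partition by acceptance: {q1,q2,q3,q6,q7} | {q0}.
Split {q1,q2,q3,q6,q7} by δ(·,1) → {q1,q2,q3,q7} and {q6}.
On input 1, block {q1,q2,q3,q7} splits into {q1,q3,q7} and {q2}.
Stable partition: {q1,q3,q7} | {q0} | {q6} | {q2} — 4 equivalence classes.
q1 and q3 lie in the same block of the stable partition, so they are equivalent — no string distinguishes them.

Yes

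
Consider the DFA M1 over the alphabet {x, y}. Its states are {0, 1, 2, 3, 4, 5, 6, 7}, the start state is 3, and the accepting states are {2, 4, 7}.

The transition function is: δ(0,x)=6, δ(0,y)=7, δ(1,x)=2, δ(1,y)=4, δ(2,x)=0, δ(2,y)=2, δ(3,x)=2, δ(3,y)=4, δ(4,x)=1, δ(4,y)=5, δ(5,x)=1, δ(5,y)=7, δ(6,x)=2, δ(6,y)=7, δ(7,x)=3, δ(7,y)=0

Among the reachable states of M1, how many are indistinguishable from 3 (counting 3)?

3

Every state is reachable, so we keep all 8.
Initial partition by acceptance: {2,4,7} | {0,1,3,5,6}.
Split {2,4,7} by δ(·,y) → {4,7} and {2}.
On input x, block {0,1,3,5,6} splits into {1,3,6} and {0,5}.
Stable partition: {4,7} | {1,3,6} | {2} | {0,5} — 4 equivalence classes.
State 3 belongs to the block {1,3,6}, which has 3 states.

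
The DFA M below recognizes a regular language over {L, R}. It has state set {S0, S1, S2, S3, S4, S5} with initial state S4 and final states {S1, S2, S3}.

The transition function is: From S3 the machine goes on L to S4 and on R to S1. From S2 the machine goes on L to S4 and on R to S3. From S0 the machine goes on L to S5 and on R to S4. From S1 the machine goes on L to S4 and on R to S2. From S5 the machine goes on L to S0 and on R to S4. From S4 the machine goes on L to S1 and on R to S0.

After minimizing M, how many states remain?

3

P0 = {S1,S2,S3} | {S0,S4,S5}.
On input L, block {S0,S4,S5} splits into {S0,S5} and {S4}.
The partition is now stable with 3 blocks: {S1,S2,S3} | {S0,S5} | {S4}.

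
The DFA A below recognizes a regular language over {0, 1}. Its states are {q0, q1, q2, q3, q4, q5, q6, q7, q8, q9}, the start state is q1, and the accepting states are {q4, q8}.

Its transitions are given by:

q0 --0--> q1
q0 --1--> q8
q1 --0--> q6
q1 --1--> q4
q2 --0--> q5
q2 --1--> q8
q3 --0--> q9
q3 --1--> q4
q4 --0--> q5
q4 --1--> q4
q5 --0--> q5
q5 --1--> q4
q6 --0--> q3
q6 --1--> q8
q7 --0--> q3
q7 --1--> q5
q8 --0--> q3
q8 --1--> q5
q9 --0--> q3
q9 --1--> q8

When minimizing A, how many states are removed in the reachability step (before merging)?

3

No path from q1 leads to q0, q2, q7; the other 7 states are all reachable.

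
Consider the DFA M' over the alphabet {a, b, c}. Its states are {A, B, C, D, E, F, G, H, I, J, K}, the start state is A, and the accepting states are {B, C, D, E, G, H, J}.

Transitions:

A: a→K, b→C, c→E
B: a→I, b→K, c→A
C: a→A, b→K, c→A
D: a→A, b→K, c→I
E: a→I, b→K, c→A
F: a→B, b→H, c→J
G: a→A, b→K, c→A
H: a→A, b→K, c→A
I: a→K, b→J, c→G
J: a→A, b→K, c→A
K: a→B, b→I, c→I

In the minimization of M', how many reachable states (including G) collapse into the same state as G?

5

First remove the unreachable states {D,F,H}; 8 states remain.
Initial partition by acceptance: {B,C,E,G,J} | {A,I,K}.
Refine {A,I,K} on symbol a: members go to different blocks, giving {A,I} and {K}.
Stable partition: {B,C,E,G,J} | {A,I} | {K} — 3 equivalence classes.
The equivalence class containing G is {B,C,E,G,J}, of size 5.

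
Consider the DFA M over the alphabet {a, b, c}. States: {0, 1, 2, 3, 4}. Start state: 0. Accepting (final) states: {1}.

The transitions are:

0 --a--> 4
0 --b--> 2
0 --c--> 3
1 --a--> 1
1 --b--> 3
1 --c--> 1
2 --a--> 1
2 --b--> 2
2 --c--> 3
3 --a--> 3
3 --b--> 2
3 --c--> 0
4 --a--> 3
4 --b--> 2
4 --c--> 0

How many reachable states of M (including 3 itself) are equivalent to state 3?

3

Every state is reachable, so we keep all 5.
Start with accepting vs non-accepting: {1} | {0,2,3,4}.
Refine {0,2,3,4} on symbol a: members go to different blocks, giving {0,3,4} and {2}.
The partition is now stable with 3 blocks: {1} | {0,3,4} | {2}.
State 3 belongs to the block {0,3,4}, which has 3 states.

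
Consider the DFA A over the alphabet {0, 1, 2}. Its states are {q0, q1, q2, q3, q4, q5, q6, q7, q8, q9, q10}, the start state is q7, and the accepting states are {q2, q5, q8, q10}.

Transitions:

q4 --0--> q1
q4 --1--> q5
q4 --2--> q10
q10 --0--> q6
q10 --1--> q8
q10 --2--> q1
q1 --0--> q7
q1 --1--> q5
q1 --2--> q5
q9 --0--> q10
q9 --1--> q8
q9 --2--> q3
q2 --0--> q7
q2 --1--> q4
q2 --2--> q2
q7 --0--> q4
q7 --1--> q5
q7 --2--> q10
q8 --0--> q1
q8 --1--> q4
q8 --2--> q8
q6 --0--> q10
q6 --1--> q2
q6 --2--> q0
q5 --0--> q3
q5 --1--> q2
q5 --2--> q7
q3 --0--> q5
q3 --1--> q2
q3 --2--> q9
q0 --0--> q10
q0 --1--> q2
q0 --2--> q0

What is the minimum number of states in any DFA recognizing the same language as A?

4

All states are reachable from the start state.
P0 = {q2,q5,q8,q10} | {q0,q1,q3,q4,q6,q7,q9}.
Refine {q2,q5,q8,q10} on symbol 1: members go to different blocks, giving {q2,q8} and {q5,q10}.
On input 0, block {q0,q1,q3,q4,q6,q7,q9} splits into {q0,q3,q6,q9} and {q1,q4,q7}.
The partition is now stable with 4 blocks: {q2,q8} | {q0,q3,q6,q9} | {q5,q10} | {q1,q4,q7}.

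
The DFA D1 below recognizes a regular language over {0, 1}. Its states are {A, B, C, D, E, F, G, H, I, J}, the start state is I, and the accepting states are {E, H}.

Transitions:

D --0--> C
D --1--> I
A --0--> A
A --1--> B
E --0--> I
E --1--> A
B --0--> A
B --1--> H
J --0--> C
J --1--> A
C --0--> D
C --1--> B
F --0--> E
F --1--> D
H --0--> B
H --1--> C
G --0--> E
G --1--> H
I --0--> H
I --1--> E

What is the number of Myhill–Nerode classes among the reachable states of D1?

7

First remove the unreachable states {F,G,J}; 7 states remain.
Initial partition by acceptance: {E,H} | {A,B,C,D,I}.
Split {A,B,C,D,I} by δ(·,0) → {A,B,C,D} and {I}.
Split {E,H} by δ(·,0) → {E} and {H}.
On input 1, block {A,B,C,D} splits into {A,C} and {B} and {D}.
Split {A,C} by δ(·,0) → {A} and {C}.
The partition is now stable with 7 blocks: {E} | {A} | {I} | {H} | {B} | {D} | {C}.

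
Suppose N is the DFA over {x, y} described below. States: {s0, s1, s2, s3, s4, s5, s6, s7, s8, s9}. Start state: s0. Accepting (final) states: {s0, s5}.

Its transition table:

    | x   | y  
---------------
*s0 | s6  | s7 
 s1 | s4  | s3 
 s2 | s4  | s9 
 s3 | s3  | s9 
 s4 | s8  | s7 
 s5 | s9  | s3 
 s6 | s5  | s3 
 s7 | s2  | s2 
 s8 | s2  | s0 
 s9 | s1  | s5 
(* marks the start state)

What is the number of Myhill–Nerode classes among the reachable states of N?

10

Start with accepting vs non-accepting: {s0,s5} | {s1,s2,s3,s4,s6,s7,s8,s9}.
Refine {s1,s2,s3,s4,s6,s7,s8,s9} on symbol x: members go to different blocks, giving {s1,s2,s3,s4,s7,s8,s9} and {s6}.
Refine {s0,s5} on symbol x: members go to different blocks, giving {s0} and {s5}.
Split {s1,s2,s3,s4,s7,s8,s9} by δ(·,y) → {s1,s2,s3,s4,s7} and {s8} and {s9}.
Split {s1,s2,s3,s4,s7} by δ(·,x) → {s1,s2,s3,s7} and {s4}.
On input x, block {s1,s2,s3,s7} splits into {s1,s2} and {s3,s7}.
On input y, block {s1,s2} splits into {s1} and {s2}.
Split {s3,s7} by δ(·,x) → {s3} and {s7}.
The partition is now stable with 10 blocks: {s0} | {s1} | {s6} | {s5} | {s8} | {s9} | {s4} | {s3} | {s2} | {s7}.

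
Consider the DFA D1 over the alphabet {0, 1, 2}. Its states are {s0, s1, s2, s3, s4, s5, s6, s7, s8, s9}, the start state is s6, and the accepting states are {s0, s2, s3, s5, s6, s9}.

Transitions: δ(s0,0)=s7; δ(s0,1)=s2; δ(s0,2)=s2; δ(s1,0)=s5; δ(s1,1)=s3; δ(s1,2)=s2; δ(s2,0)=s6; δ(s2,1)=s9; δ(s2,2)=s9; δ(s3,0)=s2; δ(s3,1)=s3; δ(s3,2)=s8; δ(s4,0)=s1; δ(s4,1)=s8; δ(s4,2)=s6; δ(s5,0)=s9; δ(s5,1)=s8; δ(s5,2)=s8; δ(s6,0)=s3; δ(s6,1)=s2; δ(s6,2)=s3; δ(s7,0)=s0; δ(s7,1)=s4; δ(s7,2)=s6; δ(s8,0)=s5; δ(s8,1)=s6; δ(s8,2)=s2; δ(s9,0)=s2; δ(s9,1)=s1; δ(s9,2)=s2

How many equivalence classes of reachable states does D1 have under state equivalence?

7

Reachable states from the start: {s1,s2,s3,s5,s6,s8,s9}. Unreachable: {s0,s4,s7} — drop them.
P0 = {s2,s3,s5,s6,s9} | {s1,s8}.
On input 1, block {s2,s3,s5,s6,s9} splits into {s2,s3,s6} and {s5,s9}.
Refine {s2,s3,s6} on symbol 1: members go to different blocks, giving {s3,s6} and {s2}.
Split {s3,s6} by δ(·,0) → {s3} and {s6}.
Split {s1,s8} by δ(·,1) → {s1} and {s8}.
Refine {s5,s9} on symbol 0: members go to different blocks, giving {s5} and {s9}.
Stable partition: {s3} | {s1} | {s5} | {s2} | {s6} | {s8} | {s9} — 7 equivalence classes.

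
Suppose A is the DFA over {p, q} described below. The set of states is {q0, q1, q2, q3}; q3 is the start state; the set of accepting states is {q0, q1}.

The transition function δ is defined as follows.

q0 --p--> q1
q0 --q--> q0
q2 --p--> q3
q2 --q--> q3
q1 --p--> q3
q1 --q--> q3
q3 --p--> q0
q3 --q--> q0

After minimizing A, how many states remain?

States {q2} cannot be reached from the start state, so discard them.
Initial partition by acceptance: {q0,q1} | {q3}.
On input p, block {q0,q1} splits into {q0} and {q1}.
The partition is now stable with 3 blocks: {q0} | {q3} | {q1}.

3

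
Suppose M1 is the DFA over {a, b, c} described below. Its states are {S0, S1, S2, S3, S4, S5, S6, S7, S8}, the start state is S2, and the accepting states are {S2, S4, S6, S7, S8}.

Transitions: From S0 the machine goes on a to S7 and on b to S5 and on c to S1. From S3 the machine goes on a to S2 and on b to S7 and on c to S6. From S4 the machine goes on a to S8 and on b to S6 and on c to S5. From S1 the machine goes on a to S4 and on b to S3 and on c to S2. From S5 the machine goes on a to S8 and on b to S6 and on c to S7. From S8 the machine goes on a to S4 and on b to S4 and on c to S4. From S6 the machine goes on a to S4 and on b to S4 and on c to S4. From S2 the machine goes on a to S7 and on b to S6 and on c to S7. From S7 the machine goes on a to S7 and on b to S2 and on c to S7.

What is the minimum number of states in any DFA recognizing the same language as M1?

Reachable states from the start: {S2,S4,S5,S6,S7,S8}. Unreachable: {S0,S1,S3} — drop them.
Start with accepting vs non-accepting: {S2,S4,S6,S7,S8} | {S5}.
Refine {S2,S4,S6,S7,S8} on symbol c: members go to different blocks, giving {S2,S6,S7,S8} and {S4}.
On input a, block {S2,S6,S7,S8} splits into {S2,S7} and {S6,S8}.
On input b, block {S2,S7} splits into {S2} and {S7}.
No further refinement is possible. Final partition (5 blocks): {S2} | {S5} | {S4} | {S6,S8} | {S7}.

5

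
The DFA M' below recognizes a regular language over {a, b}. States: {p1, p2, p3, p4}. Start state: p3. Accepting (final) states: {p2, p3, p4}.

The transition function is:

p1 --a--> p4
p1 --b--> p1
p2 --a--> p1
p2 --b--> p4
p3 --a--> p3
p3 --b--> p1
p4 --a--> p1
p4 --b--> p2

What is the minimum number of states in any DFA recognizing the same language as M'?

3

All states are reachable from the start state.
Initial partition by acceptance: {p2,p3,p4} | {p1}.
Split {p2,p3,p4} by δ(·,a) → {p2,p4} and {p3}.
Stable partition: {p2,p4} | {p1} | {p3} — 3 equivalence classes.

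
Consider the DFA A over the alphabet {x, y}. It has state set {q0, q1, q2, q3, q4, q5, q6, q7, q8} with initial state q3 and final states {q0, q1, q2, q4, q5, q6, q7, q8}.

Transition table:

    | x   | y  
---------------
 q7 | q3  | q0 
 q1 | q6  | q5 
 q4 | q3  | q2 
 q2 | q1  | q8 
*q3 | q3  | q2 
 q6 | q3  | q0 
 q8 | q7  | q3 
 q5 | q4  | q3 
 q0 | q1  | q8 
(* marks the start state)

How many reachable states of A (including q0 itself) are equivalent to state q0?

2

P0 = {q0,q1,q2,q4,q5,q6,q7,q8} | {q3}.
Split {q0,q1,q2,q4,q5,q6,q7,q8} by δ(·,x) → {q0,q1,q2,q5,q8} and {q4,q6,q7}.
Refine {q0,q1,q2,q5,q8} on symbol x: members go to different blocks, giving {q1,q5,q8} and {q0,q2}.
On input y, block {q1,q5,q8} splits into {q5,q8} and {q1}.
No further refinement is possible. Final partition (5 blocks): {q5,q8} | {q3} | {q4,q6,q7} | {q0,q2} | {q1}.
State q0 belongs to the block {q0,q2}, which has 2 states.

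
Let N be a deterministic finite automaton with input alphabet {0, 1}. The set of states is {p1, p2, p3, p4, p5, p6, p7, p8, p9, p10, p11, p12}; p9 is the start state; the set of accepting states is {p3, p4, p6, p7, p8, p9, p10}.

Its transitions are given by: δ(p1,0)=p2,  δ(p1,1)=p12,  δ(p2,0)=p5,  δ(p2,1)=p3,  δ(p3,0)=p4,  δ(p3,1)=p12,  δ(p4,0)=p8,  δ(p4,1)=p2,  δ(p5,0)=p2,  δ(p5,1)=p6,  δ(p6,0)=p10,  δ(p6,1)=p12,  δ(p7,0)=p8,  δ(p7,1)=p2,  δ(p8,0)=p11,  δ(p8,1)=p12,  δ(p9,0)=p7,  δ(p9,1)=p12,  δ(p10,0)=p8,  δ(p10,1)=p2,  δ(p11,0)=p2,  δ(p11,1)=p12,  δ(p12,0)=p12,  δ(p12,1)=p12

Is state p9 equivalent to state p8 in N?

No

States {p1} cannot be reached from the start state, so discard them.
Initial partition by acceptance: {p3,p4,p6,p7,p8,p9,p10} | {p2,p5,p11,p12}.
Refine {p3,p4,p6,p7,p8,p9,p10} on symbol 0: members go to different blocks, giving {p3,p4,p6,p7,p9,p10} and {p8}.
Refine {p3,p4,p6,p7,p9,p10} on symbol 0: members go to different blocks, giving {p3,p6,p9} and {p4,p7,p10}.
Split {p2,p5,p11,p12} by δ(·,1) → {p2,p5} and {p11,p12}.
Refine {p11,p12} on symbol 0: members go to different blocks, giving {p11} and {p12}.
No further refinement is possible. Final partition (6 blocks): {p3,p6,p9} | {p2,p5} | {p8} | {p4,p7,p10} | {p11} | {p12}.
p9 and p8 end up in different blocks, so they are distinguishable. For instance, the string '0' is accepted from only p9.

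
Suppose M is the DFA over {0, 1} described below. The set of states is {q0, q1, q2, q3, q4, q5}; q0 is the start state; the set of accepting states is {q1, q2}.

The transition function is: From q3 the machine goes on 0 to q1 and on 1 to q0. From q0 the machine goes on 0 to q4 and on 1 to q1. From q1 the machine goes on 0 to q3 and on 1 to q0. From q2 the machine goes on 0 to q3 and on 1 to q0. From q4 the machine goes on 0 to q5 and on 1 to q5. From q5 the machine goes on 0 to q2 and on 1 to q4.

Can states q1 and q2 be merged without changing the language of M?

Yes

P0 = {q1,q2} | {q0,q3,q4,q5}.
On input 0, block {q0,q3,q4,q5} splits into {q0,q4} and {q3,q5}.
Split {q0,q4} by δ(·,0) → {q0} and {q4}.
Split {q3,q5} by δ(·,1) → {q3} and {q5}.
Stable partition: {q1,q2} | {q0} | {q3} | {q4} | {q5} — 5 equivalence classes.
q1 and q2 lie in the same block of the stable partition, so they are equivalent — no string distinguishes them.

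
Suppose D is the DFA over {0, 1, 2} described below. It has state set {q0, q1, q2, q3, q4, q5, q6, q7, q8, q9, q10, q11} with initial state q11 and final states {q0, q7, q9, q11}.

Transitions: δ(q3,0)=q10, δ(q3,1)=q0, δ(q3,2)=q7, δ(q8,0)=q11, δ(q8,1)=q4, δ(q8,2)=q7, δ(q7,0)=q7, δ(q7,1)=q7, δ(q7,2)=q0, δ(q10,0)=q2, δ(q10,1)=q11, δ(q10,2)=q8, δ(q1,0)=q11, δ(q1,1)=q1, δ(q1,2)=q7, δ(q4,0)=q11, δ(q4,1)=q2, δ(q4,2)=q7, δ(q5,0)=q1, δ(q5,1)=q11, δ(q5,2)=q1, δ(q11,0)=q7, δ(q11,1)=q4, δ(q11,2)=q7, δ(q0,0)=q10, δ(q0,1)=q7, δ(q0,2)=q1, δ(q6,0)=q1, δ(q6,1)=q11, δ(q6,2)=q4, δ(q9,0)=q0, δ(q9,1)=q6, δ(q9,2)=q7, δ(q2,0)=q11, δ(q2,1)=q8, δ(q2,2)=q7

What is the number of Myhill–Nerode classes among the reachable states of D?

First remove the unreachable states {q3,q5,q6,q9}; 8 states remain.
Initial partition by acceptance: {q0,q7,q11} | {q1,q2,q4,q8,q10}.
Refine {q0,q7,q11} on symbol 0: members go to different blocks, giving {q7,q11} and {q0}.
On input 1, block {q7,q11} splits into {q7} and {q11}.
On input 0, block {q1,q2,q4,q8,q10} splits into {q1,q2,q4,q8} and {q10}.
The partition is now stable with 5 blocks: {q7} | {q1,q2,q4,q8} | {q0} | {q11} | {q10}.

5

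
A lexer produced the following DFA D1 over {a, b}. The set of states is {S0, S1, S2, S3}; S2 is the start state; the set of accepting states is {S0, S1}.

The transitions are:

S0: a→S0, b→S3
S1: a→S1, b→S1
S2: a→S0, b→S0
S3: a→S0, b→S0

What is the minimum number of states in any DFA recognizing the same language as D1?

Reachable states from the start: {S0,S2,S3}. Unreachable: {S1} — drop them.
P0 = {S0} | {S2,S3}.
No further refinement is possible. Final partition (2 blocks): {S0} | {S2,S3}.

2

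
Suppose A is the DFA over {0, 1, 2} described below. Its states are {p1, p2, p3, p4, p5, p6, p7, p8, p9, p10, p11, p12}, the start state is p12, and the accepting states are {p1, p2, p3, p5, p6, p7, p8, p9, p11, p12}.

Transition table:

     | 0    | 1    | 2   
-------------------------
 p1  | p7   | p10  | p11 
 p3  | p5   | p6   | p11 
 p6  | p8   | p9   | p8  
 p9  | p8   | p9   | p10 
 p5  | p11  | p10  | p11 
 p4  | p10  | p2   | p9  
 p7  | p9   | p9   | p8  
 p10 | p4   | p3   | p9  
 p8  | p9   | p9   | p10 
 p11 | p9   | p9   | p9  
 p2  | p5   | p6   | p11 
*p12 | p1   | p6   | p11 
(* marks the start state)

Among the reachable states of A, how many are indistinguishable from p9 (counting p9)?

2

Start with accepting vs non-accepting: {p1,p2,p3,p5,p6,p7,p8,p9,p11,p12} | {p4,p10}.
Split {p1,p2,p3,p5,p6,p7,p8,p9,p11,p12} by δ(·,1) → {p2,p3,p6,p7,p8,p9,p11,p12} and {p1,p5}.
Split {p2,p3,p6,p7,p8,p9,p11,p12} by δ(·,0) → {p6,p7,p8,p9,p11} and {p2,p3,p12}.
Split {p6,p7,p8,p9,p11} by δ(·,2) → {p6,p7,p11} and {p8,p9}.
The partition is now stable with 5 blocks: {p6,p7,p11} | {p4,p10} | {p1,p5} | {p2,p3,p12} | {p8,p9}.
State p9 belongs to the block {p8,p9}, which has 2 states.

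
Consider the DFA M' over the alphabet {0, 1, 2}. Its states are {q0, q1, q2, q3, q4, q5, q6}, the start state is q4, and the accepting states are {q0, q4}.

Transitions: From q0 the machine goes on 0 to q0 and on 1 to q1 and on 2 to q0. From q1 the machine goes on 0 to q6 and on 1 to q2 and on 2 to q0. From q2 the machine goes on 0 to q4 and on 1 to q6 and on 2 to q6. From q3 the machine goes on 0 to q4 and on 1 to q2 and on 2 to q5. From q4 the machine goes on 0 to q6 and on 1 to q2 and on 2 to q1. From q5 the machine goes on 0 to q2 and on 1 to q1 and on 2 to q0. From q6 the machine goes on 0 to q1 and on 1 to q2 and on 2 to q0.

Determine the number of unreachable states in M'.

2

Starting at q4 and following transitions, the reachable set is {q0, q1, q2, q4, q6}. That leaves q3, q5 unreachable — 2 in total.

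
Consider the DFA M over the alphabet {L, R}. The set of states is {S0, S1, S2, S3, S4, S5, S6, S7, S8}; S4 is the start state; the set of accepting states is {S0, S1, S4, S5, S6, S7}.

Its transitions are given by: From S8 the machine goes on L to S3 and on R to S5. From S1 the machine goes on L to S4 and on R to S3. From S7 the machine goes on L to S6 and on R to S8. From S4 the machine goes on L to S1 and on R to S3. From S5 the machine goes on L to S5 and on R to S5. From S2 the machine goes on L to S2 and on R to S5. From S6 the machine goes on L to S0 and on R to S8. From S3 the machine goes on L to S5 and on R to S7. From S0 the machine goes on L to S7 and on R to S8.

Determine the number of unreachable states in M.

1

No path from S4 leads to S2; the other 8 states are all reachable.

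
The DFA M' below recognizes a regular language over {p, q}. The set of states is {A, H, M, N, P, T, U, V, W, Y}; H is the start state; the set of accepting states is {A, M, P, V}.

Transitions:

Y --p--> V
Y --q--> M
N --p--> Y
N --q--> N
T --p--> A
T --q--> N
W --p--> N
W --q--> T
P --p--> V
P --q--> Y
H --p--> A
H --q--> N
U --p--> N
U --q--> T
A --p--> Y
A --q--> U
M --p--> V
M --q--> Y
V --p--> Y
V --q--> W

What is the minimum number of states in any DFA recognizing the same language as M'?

First remove the unreachable states {P}; 9 states remain.
Start with accepting vs non-accepting: {A,M,V} | {H,N,T,U,W,Y}.
On input p, block {A,M,V} splits into {A,V} and {M}.
On input p, block {H,N,T,U,W,Y} splits into {N,U,W} and {H,T,Y}.
On input p, block {N,U,W} splits into {U,W} and {N}.
Refine {H,T,Y} on symbol q: members go to different blocks, giving {H,T} and {Y}.
Stable partition: {A,V} | {U,W} | {M} | {H,T} | {N} | {Y} — 6 equivalence classes.

6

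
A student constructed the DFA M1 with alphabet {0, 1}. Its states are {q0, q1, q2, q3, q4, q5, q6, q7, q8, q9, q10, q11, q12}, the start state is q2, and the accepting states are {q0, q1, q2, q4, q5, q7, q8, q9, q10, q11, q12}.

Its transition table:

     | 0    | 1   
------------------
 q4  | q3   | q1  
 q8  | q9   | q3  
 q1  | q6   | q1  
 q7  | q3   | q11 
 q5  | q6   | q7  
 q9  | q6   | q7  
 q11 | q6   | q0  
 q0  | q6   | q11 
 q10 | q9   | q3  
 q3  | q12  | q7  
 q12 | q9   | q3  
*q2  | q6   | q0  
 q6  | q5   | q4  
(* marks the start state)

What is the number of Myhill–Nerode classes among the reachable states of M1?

6

First remove the unreachable states {q8,q10}; 11 states remain.
Initial partition by acceptance: {q0,q1,q2,q4,q5,q7,q9,q11,q12} | {q3,q6}.
Refine {q0,q1,q2,q4,q5,q7,q9,q11,q12} on symbol 0: members go to different blocks, giving {q0,q1,q2,q4,q5,q7,q9,q11} and {q12}.
Refine {q3,q6} on symbol 0: members go to different blocks, giving {q3} and {q6}.
Refine {q0,q1,q2,q4,q5,q7,q9,q11} on symbol 0: members go to different blocks, giving {q0,q1,q2,q5,q9,q11} and {q4,q7}.
Split {q0,q1,q2,q5,q9,q11} by δ(·,1) → {q0,q1,q2,q11} and {q5,q9}.
No further refinement is possible. Final partition (6 blocks): {q0,q1,q2,q11} | {q3} | {q12} | {q6} | {q4,q7} | {q5,q9}.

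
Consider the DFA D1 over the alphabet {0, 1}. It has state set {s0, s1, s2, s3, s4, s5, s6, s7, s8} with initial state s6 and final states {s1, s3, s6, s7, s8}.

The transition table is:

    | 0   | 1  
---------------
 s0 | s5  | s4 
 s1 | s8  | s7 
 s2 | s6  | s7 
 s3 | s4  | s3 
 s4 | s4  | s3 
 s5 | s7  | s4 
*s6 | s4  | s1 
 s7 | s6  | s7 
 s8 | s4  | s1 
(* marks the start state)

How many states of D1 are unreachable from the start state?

3

BFS from s6 reaches {s1, s3, s4, s6, s7, s8}; the 3 state(s) s0, s2, s5 are never visited.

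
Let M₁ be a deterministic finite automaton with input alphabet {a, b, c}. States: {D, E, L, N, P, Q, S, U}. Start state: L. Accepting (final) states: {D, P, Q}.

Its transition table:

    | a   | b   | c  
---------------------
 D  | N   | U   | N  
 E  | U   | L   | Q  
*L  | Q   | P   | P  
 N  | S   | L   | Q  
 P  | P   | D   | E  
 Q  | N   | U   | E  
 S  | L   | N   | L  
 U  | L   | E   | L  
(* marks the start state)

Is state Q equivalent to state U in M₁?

Start with accepting vs non-accepting: {D,P,Q} | {E,L,N,S,U}.
On input a, block {D,P,Q} splits into {D,Q} and {P}.
Refine {E,L,N,S,U} on symbol a: members go to different blocks, giving {E,N,S,U} and {L}.
Split {E,N,S,U} by δ(·,a) → {S,U} and {E,N}.
The partition is now stable with 5 blocks: {D,Q} | {S,U} | {P} | {L} | {E,N}.
Q and U end up in different blocks, so they are distinguishable. For instance, the string 'ε' is accepted from only Q.

No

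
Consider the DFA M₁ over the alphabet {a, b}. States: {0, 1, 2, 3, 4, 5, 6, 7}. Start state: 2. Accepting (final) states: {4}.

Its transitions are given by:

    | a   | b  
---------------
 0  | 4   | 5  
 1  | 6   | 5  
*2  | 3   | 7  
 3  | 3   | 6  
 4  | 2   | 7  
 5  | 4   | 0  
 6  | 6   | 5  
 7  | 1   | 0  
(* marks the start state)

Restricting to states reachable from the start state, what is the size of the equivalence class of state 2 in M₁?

Every state is reachable, so we keep all 8.
P0 = {4} | {0,1,2,3,5,6,7}.
Refine {0,1,2,3,5,6,7} on symbol a: members go to different blocks, giving {1,2,3,6,7} and {0,5}.
Split {1,2,3,6,7} by δ(·,b) → {1,6,7} and {2,3}.
The partition is now stable with 4 blocks: {4} | {1,6,7} | {0,5} | {2,3}.
State 2 belongs to the block {2,3}, which has 2 states.

2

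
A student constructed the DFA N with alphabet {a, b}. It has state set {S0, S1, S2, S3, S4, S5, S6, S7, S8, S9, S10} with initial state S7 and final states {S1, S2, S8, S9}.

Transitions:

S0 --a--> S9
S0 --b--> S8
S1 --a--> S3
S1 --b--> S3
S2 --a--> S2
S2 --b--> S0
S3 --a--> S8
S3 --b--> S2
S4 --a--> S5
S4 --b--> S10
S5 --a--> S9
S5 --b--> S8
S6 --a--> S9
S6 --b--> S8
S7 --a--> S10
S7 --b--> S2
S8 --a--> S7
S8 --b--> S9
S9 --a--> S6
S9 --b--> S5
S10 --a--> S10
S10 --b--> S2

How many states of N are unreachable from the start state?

Starting at S7 and following transitions, the reachable set is {S0, S2, S5, S6, S7, S8, S9, S10}. That leaves S1, S3, S4 unreachable — 3 in total.

3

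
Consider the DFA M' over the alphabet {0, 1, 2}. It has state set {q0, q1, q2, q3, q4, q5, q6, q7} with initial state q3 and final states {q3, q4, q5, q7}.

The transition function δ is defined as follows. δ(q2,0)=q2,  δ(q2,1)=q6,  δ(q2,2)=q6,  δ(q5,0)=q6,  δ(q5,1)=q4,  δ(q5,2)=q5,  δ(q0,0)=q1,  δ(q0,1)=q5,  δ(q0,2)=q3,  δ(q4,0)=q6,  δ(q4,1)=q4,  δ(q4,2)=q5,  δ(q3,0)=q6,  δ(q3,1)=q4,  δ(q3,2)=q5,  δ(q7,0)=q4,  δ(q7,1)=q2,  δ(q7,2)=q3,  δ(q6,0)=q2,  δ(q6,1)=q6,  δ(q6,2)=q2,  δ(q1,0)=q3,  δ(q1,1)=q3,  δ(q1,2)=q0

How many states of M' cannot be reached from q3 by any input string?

No path from q3 leads to q0, q1, q7; the other 5 states are all reachable.

3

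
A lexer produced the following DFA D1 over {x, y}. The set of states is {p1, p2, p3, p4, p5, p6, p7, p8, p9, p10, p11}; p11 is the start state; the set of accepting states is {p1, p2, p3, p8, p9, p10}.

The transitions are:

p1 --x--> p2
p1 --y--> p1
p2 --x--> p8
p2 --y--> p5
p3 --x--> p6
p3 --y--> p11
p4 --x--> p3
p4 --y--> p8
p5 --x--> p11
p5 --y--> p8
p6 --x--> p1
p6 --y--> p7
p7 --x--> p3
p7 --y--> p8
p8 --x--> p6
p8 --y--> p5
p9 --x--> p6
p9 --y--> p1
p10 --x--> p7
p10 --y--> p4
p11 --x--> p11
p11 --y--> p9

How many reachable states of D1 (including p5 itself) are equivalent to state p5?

Reachable states from the start: {p1,p2,p3,p5,p6,p7,p8,p9,p11}. Unreachable: {p4,p10} — drop them.
P0 = {p1,p2,p3,p8,p9} | {p5,p6,p7,p11}.
Split {p1,p2,p3,p8,p9} by δ(·,x) → {p3,p8,p9} and {p1,p2}.
Refine {p3,p8,p9} on symbol y: members go to different blocks, giving {p3,p8} and {p9}.
Split {p5,p6,p7,p11} by δ(·,x) → {p5,p11} and {p6} and {p7}.
On input y, block {p5,p11} splits into {p5} and {p11}.
Refine {p3,p8} on symbol y: members go to different blocks, giving {p3} and {p8}.
On input x, block {p1,p2} splits into {p1} and {p2}.
The partition is now stable with 9 blocks: {p3} | {p5} | {p1} | {p9} | {p6} | {p7} | {p11} | {p8} | {p2}.
The equivalence class containing p5 is {p5}, of size 1.

1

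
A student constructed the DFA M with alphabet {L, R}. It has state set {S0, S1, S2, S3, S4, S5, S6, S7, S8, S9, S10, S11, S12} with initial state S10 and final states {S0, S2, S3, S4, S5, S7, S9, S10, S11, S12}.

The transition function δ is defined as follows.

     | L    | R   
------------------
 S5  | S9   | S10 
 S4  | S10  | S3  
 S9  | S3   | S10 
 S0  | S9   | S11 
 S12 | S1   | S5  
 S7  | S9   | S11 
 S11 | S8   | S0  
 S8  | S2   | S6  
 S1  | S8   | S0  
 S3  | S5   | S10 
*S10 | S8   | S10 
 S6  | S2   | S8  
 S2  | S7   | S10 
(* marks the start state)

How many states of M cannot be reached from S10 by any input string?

3

BFS from S10 reaches {S0, S2, S3, S5, S6, S7, S8, S9, S10, S11}; the 3 state(s) S1, S4, S12 are never visited.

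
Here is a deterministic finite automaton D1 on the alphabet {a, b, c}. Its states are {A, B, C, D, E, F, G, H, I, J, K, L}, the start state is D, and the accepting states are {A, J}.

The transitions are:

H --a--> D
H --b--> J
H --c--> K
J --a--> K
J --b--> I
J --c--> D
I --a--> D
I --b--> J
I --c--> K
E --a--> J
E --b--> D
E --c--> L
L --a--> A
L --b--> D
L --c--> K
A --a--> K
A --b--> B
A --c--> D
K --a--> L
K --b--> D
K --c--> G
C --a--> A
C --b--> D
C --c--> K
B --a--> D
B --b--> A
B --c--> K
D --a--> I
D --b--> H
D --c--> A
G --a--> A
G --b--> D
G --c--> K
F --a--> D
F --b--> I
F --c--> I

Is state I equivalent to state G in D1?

No

States {C,E,F} cannot be reached from the start state, so discard them.
Initial partition by acceptance: {A,J} | {B,D,G,H,I,K,L}.
On input a, block {B,D,G,H,I,K,L} splits into {B,D,H,I,K} and {G,L}.
On input a, block {B,D,H,I,K} splits into {B,D,H,I} and {K}.
Split {B,D,H,I} by δ(·,b) → {B,H,I} and {D}.
Stable partition: {A,J} | {B,H,I} | {G,L} | {K} | {D} — 5 equivalence classes.
I and G end up in different blocks, so they are distinguishable. For instance, the string 'a' is accepted from only G.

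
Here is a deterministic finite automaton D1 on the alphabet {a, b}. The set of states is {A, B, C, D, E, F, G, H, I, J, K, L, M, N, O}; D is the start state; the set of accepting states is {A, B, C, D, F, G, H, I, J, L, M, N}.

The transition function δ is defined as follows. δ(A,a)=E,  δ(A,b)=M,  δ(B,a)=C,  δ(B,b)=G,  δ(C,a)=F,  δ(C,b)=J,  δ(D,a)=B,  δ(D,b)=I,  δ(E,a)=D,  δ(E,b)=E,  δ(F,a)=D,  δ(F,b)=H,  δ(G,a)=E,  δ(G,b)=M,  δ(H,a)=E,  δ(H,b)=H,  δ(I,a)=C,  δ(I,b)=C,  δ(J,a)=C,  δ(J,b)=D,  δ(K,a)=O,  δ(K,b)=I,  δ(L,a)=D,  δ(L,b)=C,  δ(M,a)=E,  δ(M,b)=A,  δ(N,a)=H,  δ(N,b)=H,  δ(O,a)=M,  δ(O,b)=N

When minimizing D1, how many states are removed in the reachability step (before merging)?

No path from D leads to K, L, N, O; the other 11 states are all reachable.

4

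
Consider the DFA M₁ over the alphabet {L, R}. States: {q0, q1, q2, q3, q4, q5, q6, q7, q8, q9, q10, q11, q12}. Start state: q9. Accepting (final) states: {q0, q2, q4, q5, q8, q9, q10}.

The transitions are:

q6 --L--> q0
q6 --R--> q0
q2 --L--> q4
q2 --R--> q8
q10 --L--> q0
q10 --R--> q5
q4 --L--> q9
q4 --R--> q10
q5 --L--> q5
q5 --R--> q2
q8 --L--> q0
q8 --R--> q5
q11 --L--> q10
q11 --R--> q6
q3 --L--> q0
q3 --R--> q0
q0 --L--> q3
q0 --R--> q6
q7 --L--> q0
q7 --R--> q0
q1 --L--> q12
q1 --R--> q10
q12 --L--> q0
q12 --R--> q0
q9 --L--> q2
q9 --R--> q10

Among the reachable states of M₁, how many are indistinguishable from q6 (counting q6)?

States {q1,q7,q11,q12} cannot be reached from the start state, so discard them.
P0 = {q0,q2,q4,q5,q8,q9,q10} | {q3,q6}.
Split {q0,q2,q4,q5,q8,q9,q10} by δ(·,L) → {q2,q4,q5,q8,q9,q10} and {q0}.
Refine {q2,q4,q5,q8,q9,q10} on symbol L: members go to different blocks, giving {q2,q4,q5,q9} and {q8,q10}.
Refine {q2,q4,q5,q9} on symbol R: members go to different blocks, giving {q2,q4,q9} and {q5}.
The partition is now stable with 5 blocks: {q2,q4,q9} | {q3,q6} | {q0} | {q8,q10} | {q5}.
State q6 belongs to the block {q3,q6}, which has 2 states.

2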